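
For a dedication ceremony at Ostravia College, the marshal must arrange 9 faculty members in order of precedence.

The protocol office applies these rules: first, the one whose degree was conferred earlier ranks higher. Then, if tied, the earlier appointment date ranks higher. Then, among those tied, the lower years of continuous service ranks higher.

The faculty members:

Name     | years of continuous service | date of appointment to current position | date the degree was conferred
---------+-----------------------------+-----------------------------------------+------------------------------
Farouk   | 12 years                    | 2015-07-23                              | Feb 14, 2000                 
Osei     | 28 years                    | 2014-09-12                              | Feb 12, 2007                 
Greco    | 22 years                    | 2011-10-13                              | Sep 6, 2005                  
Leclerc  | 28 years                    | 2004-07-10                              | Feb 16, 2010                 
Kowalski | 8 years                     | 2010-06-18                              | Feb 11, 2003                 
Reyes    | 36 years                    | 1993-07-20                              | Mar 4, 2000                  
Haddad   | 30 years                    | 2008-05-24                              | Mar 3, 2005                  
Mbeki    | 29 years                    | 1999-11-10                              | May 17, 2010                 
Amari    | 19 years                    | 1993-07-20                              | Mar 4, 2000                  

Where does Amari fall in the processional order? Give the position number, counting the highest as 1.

By date the degree was conferred (earlier first): Farouk (Feb 14, 2000); then Amari and Reyes (both Mar 4, 2000); then Kowalski (Feb 11, 2003); then Haddad (Mar 3, 2005); then Greco (Sep 6, 2005); then Osei (Feb 12, 2007); then Leclerc (Feb 16, 2010); then Mbeki (May 17, 2010).
Amari and Reyes both have date of appointment to current position 1993-07-20, so the next rule applies.
Among Amari and Reyes, by years of continuous service (lower first): Amari (19 years) before Reyes (36 years).
Order: Farouk, Amari, Reyes, Kowalski, Haddad, Greco, Osei, Leclerc, Mbeki. So position 2.

2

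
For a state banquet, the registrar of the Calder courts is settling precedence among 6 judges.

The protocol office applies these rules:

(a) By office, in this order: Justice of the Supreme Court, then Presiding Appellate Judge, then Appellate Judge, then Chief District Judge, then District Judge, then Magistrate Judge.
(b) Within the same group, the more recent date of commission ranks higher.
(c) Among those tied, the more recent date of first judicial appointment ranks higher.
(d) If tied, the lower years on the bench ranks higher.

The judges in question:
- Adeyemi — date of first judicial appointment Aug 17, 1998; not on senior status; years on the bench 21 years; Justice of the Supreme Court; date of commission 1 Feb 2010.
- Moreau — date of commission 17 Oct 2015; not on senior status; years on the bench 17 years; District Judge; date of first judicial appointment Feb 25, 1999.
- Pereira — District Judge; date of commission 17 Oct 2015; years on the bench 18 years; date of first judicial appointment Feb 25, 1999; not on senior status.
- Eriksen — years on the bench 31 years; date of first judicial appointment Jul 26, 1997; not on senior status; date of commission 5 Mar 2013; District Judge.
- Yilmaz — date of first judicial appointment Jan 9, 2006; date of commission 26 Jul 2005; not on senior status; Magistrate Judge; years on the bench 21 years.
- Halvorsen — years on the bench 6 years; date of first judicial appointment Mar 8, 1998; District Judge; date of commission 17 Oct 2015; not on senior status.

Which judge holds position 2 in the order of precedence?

By office: Adeyemi (Justice of the Supreme Court); then Moreau, Pereira, Halvorsen and Eriksen (District Judge); then Yilmaz (Magistrate Judge).
Among Moreau, Pereira, Halvorsen and Eriksen, by date of commission (later first): Moreau, Pereira and Halvorsen (17 Oct 2015) before Eriksen (5 Mar 2013).
Among Moreau, Pereira and Halvorsen, by date of first judicial appointment (later first): Moreau and Pereira (Feb 25, 1999) before Halvorsen (Mar 8, 1998).
Among Moreau and Pereira, by years on the bench (lower first): Moreau (17 years) before Pereira (18 years).
Order: Adeyemi, Moreau, Pereira, Halvorsen, Eriksen, Yilmaz.

Moreau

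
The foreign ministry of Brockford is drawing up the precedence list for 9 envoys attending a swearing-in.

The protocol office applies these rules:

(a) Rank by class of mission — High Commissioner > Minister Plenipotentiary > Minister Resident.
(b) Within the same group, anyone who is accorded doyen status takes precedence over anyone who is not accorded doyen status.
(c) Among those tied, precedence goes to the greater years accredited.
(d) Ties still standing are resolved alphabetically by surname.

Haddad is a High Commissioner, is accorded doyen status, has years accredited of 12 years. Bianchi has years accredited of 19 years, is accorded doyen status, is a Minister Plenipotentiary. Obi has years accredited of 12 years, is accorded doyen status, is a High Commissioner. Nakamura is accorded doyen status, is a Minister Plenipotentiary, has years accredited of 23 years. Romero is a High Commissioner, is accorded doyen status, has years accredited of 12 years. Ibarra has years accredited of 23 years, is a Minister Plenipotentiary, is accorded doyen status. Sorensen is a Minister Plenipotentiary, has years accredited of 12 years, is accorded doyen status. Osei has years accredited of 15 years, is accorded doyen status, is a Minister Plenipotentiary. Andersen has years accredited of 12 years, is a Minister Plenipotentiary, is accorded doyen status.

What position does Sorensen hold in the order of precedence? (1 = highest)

9

By class of mission: Haddad, Obi and Romero (High Commissioner); then Ibarra, Nakamura, Bianchi, Osei, Andersen and Sorensen (Minister Plenipotentiary).
Haddad, Obi and Romero are each accorded doyen status, so the next rule applies.
Haddad, Obi and Romero all have years accredited 12 years, so the next rule applies.
Among Haddad, Obi and Romero, alphabetically by surname: Haddad before Obi before Romero.
Ibarra, Nakamura, Bianchi, Osei, Andersen and Sorensen are each accorded doyen status, so the next rule applies.
Among Ibarra, Nakamura, Bianchi, Osei, Andersen and Sorensen, by years accredited (higher first): Ibarra and Nakamura (23 years) before Bianchi (19 years) before Osei (15 years) before Andersen and Sorensen (12 years).
Among Ibarra and Nakamura, alphabetically by surname: Ibarra before Nakamura.
Among Andersen and Sorensen, alphabetically by surname: Andersen before Sorensen.
Order: Haddad, Obi, Romero, Ibarra, Nakamura, Bianchi, Osei, Andersen, Sorensen. So position 9.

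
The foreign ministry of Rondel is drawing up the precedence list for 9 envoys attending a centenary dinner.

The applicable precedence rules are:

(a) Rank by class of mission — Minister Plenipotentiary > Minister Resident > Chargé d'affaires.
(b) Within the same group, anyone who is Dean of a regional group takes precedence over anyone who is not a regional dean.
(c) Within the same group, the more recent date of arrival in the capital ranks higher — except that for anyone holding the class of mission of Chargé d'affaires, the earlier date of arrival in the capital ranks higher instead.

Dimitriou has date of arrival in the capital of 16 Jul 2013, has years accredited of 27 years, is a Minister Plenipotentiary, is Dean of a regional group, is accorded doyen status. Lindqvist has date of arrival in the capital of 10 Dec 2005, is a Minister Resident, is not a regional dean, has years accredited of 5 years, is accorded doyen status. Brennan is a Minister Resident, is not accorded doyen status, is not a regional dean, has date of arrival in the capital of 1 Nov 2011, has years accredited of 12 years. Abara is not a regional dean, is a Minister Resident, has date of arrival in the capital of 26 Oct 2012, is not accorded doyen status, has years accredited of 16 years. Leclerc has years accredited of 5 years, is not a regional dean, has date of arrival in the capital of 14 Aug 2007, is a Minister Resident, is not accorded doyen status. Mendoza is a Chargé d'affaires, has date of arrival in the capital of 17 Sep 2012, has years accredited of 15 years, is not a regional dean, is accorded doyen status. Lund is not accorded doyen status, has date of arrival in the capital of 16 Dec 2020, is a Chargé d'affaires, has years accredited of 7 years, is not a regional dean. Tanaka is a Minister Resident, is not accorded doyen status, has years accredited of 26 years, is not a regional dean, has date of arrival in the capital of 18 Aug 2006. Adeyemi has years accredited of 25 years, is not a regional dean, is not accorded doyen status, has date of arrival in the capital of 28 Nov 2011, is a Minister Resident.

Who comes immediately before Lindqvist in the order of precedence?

Tanaka

By class of mission: Dimitriou (Minister Plenipotentiary); then Abara, Adeyemi, Brennan, Leclerc, Tanaka and Lindqvist (Minister Resident); then Mendoza and Lund (Chargé d'affaires).
Abara, Adeyemi, Brennan, Leclerc, Tanaka and Lindqvist are each not a regional dean, so the next rule applies.
Among Abara, Adeyemi, Brennan, Leclerc, Tanaka and Lindqvist, by date of arrival in the capital (later first): Abara (26 Oct 2012) before Adeyemi (28 Nov 2011) before Brennan (1 Nov 2011) before Leclerc (14 Aug 2007) before Tanaka (18 Aug 2006) before Lindqvist (10 Dec 2005).
Mendoza and Lund are each not a regional dean, so the next rule applies.
Among Mendoza and Lund, by date of arrival in the capital (earlier first) (reversed rule for this group): Mendoza (17 Sep 2012) before Lund (16 Dec 2020).
Order: Dimitriou, Abara, Adeyemi, Brennan, Leclerc, Tanaka, Lindqvist, Mendoza, Lund.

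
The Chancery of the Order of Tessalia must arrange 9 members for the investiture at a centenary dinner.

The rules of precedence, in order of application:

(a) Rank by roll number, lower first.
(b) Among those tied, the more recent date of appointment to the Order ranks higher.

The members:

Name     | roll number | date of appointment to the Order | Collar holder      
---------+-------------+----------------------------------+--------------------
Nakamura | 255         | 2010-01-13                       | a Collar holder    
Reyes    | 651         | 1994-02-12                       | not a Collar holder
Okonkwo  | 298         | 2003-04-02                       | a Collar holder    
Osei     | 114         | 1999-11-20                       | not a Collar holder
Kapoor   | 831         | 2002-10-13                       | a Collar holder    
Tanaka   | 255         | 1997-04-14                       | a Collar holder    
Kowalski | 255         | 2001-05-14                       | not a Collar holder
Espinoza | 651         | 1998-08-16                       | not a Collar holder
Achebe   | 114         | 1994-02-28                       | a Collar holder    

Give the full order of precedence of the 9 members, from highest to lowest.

By roll number (lower first): Osei and Achebe (both 114); then Nakamura, Kowalski and Tanaka (each 255); then Okonkwo (298); then Espinoza and Reyes (both 651); then Kapoor (831).
Among Osei and Achebe, by date of appointment to the Order (later first): Osei (1999-11-20) before Achebe (1994-02-28).
Among Nakamura, Kowalski and Tanaka, by date of appointment to the Order (later first): Nakamura (2010-01-13) before Kowalski (2001-05-14) before Tanaka (1997-04-14).
Among Espinoza and Reyes, by date of appointment to the Order (later first): Espinoza (1998-08-16) before Reyes (1994-02-12).
Full order: Osei, Achebe, Nakamura, Kowalski, Tanaka, Okonkwo, Espinoza, Reyes, Kapoor.

Osei, Achebe, Nakamura, Kowalski, Tanaka, Okonkwo, Espinoza, Reyes, Kapoor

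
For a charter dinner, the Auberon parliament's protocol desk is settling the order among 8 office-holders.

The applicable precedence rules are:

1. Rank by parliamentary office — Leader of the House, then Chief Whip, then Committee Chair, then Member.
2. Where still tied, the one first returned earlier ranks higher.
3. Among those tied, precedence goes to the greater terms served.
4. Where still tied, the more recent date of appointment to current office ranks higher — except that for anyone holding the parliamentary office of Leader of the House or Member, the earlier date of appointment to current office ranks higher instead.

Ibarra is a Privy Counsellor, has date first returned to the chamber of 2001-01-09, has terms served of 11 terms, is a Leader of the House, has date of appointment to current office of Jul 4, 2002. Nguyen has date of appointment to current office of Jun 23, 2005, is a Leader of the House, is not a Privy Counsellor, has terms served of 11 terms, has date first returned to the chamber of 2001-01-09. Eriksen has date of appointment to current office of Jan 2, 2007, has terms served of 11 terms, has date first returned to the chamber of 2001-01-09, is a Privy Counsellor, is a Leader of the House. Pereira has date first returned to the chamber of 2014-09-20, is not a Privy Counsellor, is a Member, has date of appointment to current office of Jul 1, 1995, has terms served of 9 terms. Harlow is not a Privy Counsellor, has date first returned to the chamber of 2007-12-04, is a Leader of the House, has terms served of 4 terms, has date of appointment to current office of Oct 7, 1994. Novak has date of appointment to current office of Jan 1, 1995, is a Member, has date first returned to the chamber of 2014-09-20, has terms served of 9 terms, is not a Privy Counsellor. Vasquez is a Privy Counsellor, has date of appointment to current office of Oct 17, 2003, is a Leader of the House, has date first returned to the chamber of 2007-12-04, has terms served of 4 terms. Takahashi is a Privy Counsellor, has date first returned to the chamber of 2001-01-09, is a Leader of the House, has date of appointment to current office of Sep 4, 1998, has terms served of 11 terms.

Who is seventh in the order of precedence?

Novak

By parliamentary office: Takahashi, Ibarra, Nguyen, Eriksen, Harlow and Vasquez (Leader of the House); then Novak and Pereira (Member).
Among Takahashi, Ibarra, Nguyen, Eriksen, Harlow and Vasquez, by date first returned to the chamber (earlier first): Takahashi, Ibarra, Nguyen and Eriksen (2001-01-09) before Harlow and Vasquez (2007-12-04).
Takahashi, Ibarra, Nguyen and Eriksen all have terms served 11 terms, so the next rule applies.
Among Takahashi, Ibarra, Nguyen and Eriksen, by date of appointment to current office (earlier first) (reversed rule for this group): Takahashi (Sep 4, 1998) before Ibarra (Jul 4, 2002) before Nguyen (Jun 23, 2005) before Eriksen (Jan 2, 2007).
Harlow and Vasquez both have terms served 4 terms, so the next rule applies.
Among Harlow and Vasquez, by date of appointment to current office (earlier first) (reversed rule for this group): Harlow (Oct 7, 1994) before Vasquez (Oct 17, 2003).
Novak and Pereira both have date first returned to the chamber 2014-09-20, so the next rule applies.
Novak and Pereira both have terms served 9 terms, so the next rule applies.
Among Novak and Pereira, by date of appointment to current office (earlier first) (reversed rule for this group): Novak (Jan 1, 1995) before Pereira (Jul 1, 1995).
Order: Takahashi, Ibarra, Nguyen, Eriksen, Harlow, Vasquez, Novak, Pereira.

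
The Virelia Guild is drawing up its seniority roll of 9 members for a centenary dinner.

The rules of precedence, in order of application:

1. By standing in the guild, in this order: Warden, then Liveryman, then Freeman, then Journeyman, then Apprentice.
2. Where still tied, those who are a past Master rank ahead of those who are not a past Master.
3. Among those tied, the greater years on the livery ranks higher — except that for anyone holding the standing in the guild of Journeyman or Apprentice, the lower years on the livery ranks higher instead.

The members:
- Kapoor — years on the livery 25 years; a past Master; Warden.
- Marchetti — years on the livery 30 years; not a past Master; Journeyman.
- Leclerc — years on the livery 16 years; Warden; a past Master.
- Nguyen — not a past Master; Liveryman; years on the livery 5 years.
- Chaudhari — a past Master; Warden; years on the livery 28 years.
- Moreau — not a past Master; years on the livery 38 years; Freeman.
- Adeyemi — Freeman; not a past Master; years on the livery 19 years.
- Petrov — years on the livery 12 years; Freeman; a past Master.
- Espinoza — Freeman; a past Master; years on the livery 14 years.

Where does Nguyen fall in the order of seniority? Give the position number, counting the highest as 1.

4

By standing in the guild: Chaudhari, Kapoor and Leclerc (Warden); then Nguyen (Liveryman); then Espinoza, Petrov, Moreau and Adeyemi (Freeman); then Marchetti (Journeyman).
Chaudhari, Kapoor and Leclerc are each a past Master, so the next rule applies.
Among Chaudhari, Kapoor and Leclerc, by years on the livery (higher first): Chaudhari (28 years) before Kapoor (25 years) before Leclerc (16 years).
Among Espinoza, Petrov, Moreau and Adeyemi, a past Master before not a past Master: Espinoza and Petrov (a past Master) before Moreau and Adeyemi (not a past Master).
Among Espinoza and Petrov, by years on the livery (higher first): Espinoza (14 years) before Petrov (12 years).
Among Moreau and Adeyemi, by years on the livery (higher first): Moreau (38 years) before Adeyemi (19 years).
Order: Chaudhari, Kapoor, Leclerc, Nguyen, Espinoza, Petrov, Moreau, Adeyemi, Marchetti. So position 4.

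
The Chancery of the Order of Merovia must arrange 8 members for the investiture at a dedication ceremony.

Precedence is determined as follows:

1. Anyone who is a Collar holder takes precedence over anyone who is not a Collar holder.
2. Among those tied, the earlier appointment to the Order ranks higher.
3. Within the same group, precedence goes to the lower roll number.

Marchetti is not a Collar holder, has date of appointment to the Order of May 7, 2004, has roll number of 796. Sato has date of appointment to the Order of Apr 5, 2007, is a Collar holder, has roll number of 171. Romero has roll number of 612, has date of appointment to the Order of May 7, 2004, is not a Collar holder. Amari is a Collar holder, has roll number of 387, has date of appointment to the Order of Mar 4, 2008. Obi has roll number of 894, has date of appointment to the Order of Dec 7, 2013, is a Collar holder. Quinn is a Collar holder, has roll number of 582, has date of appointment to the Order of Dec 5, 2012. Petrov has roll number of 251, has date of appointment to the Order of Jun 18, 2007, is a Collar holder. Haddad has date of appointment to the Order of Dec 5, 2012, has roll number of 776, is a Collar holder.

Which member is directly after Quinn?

By the first rule: Sato, Petrov, Amari, Quinn, Haddad and Obi (each a Collar holder); then Romero and Marchetti (both not a Collar holder).
Among Sato, Petrov, Amari, Quinn, Haddad and Obi, by date of appointment to the Order (earlier first): Sato (Apr 5, 2007) before Petrov (Jun 18, 2007) before Amari (Mar 4, 2008) before Quinn and Haddad (Dec 5, 2012) before Obi (Dec 7, 2013).
Among Quinn and Haddad, by roll number (lower first): Quinn (582) before Haddad (776).
Romero and Marchetti both have date of appointment to the Order May 7, 2004, so the next rule applies.
Among Romero and Marchetti, by roll number (lower first): Romero (612) before Marchetti (796).
Order: Sato, Petrov, Amari, Quinn, Haddad, Obi, Romero, Marchetti.

Haddad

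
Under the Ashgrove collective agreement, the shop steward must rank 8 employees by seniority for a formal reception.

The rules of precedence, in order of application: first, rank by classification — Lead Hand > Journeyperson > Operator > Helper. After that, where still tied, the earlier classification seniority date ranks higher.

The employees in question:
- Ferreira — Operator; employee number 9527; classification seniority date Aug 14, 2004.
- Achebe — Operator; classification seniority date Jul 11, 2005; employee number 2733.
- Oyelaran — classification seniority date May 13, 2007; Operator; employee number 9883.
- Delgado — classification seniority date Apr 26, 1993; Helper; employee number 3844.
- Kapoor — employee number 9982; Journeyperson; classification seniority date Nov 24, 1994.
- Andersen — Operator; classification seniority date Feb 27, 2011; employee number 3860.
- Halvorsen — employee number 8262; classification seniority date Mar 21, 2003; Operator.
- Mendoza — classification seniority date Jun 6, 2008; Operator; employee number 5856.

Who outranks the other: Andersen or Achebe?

By classification: Kapoor (Journeyperson); then Halvorsen, Ferreira, Achebe, Oyelaran, Mendoza and Andersen (Operator); then Delgado (Helper).
Among Halvorsen, Ferreira, Achebe, Oyelaran, Mendoza and Andersen, by classification seniority date (earlier first): Halvorsen (Mar 21, 2003) before Ferreira (Aug 14, 2004) before Achebe (Jul 11, 2005) before Oyelaran (May 13, 2007) before Mendoza (Jun 6, 2008) before Andersen (Feb 27, 2011).
So Achebe takes precedence.

Achebe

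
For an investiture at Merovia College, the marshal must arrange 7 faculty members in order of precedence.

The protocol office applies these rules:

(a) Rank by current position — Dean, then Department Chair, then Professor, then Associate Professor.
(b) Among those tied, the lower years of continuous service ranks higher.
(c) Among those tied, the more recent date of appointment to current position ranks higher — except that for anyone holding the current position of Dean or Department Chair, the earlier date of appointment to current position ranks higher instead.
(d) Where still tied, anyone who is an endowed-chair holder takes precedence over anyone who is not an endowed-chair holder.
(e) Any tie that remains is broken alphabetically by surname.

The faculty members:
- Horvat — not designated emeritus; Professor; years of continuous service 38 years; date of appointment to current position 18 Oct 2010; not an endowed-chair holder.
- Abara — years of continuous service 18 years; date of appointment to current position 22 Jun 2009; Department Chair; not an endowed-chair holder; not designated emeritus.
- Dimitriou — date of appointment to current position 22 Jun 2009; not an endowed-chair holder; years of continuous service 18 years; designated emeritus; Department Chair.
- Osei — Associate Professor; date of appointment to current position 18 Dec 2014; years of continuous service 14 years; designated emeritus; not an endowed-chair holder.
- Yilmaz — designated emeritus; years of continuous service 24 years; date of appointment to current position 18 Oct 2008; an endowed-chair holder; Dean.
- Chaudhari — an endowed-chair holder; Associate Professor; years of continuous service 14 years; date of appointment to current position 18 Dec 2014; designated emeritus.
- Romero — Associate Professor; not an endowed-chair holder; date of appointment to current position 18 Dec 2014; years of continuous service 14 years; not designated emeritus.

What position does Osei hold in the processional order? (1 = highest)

By current position: Yilmaz (Dean); then Abara and Dimitriou (Department Chair); then Horvat (Professor); then Chaudhari, Osei and Romero (Associate Professor).
Abara and Dimitriou both have years of continuous service 18 years, so the next rule applies.
Abara and Dimitriou both have date of appointment to current position 22 Jun 2009, so the next rule applies.
Abara and Dimitriou are each not an endowed-chair holder, so the next rule applies.
Among Abara and Dimitriou, alphabetically by surname: Abara before Dimitriou.
Chaudhari, Osei and Romero all have years of continuous service 14 years, so the next rule applies.
Chaudhari, Osei and Romero all have date of appointment to current position 18 Dec 2014, so the next rule applies.
Among Chaudhari, Osei and Romero, an endowed-chair holder before not an endowed-chair holder: Chaudhari (an endowed-chair holder) before Osei and Romero (not an endowed-chair holder).
Among Osei and Romero, alphabetically by surname: Osei before Romero.
Order: Yilmaz, Abara, Dimitriou, Horvat, Chaudhari, Osei, Romero. So position 6.

6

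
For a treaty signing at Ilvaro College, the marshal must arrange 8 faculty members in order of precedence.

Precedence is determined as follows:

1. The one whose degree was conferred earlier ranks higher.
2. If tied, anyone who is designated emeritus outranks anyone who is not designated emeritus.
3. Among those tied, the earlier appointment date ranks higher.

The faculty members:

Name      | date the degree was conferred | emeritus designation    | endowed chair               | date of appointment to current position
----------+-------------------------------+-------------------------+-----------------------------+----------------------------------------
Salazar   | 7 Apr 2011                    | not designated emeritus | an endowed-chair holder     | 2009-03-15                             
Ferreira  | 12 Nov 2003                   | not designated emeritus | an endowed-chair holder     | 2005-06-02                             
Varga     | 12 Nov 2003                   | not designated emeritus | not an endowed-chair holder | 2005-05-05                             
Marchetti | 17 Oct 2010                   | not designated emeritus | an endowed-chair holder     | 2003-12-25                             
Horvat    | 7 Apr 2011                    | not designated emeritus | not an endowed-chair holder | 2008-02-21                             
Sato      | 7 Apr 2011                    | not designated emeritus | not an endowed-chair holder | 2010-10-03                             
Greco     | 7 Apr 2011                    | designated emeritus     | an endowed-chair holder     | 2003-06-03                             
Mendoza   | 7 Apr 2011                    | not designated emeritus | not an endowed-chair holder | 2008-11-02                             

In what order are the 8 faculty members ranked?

Varga, Ferreira, Marchetti, Greco, Horvat, Mendoza, Salazar, Sato

By date the degree was conferred (earlier first): Varga and Ferreira (both 12 Nov 2003); then Marchetti (17 Oct 2010); then Greco, Horvat, Mendoza, Salazar and Sato (each 7 Apr 2011).
Varga and Ferreira are each not designated emeritus, so the next rule applies.
Among Varga and Ferreira, by date of appointment to current position (earlier first): Varga (2005-05-05) before Ferreira (2005-06-02).
Among Greco, Horvat, Mendoza, Salazar and Sato, designated emeritus before not designated emeritus: Greco (designated emeritus) before Horvat, Mendoza, Salazar and Sato (not designated emeritus).
Among Horvat, Mendoza, Salazar and Sato, by date of appointment to current position (earlier first): Horvat (2008-02-21) before Mendoza (2008-11-02) before Salazar (2009-03-15) before Sato (2010-10-03).
Full order: Varga, Ferreira, Marchetti, Greco, Horvat, Mendoza, Salazar, Sato.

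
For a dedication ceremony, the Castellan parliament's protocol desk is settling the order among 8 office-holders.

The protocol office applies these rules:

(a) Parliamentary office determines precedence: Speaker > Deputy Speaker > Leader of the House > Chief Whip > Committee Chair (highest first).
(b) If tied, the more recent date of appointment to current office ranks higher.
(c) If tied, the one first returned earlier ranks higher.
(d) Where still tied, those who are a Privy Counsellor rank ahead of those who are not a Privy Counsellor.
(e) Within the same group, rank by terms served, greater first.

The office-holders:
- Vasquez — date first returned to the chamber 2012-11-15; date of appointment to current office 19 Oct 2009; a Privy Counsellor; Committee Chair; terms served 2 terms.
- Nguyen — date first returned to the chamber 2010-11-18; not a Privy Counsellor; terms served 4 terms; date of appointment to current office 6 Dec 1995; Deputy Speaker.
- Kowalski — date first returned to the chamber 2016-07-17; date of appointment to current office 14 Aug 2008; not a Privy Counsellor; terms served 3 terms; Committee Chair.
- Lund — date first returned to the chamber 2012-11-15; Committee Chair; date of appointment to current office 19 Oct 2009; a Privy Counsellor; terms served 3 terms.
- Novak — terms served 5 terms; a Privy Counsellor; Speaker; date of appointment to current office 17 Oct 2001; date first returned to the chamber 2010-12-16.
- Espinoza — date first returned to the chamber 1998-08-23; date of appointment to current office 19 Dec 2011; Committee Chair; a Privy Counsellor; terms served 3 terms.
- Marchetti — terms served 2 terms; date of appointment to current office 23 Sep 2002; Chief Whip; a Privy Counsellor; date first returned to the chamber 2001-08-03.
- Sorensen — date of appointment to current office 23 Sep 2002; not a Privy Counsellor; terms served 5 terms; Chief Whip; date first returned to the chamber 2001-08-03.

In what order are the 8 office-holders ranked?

By parliamentary office: Novak (Speaker); then Nguyen (Deputy Speaker); then Marchetti and Sorensen (Chief Whip); then Espinoza, Lund, Vasquez and Kowalski (Committee Chair).
Marchetti and Sorensen both have date of appointment to current office 23 Sep 2002, so the next rule applies.
Marchetti and Sorensen both have date first returned to the chamber 2001-08-03, so the next rule applies.
Among Marchetti and Sorensen, a Privy Counsellor before not a Privy Counsellor: Marchetti (a Privy Counsellor) before Sorensen (not a Privy Counsellor).
Among Espinoza, Lund, Vasquez and Kowalski, by date of appointment to current office (later first): Espinoza (19 Dec 2011) before Lund and Vasquez (19 Oct 2009) before Kowalski (14 Aug 2008).
Lund and Vasquez both have date first returned to the chamber 2012-11-15, so the next rule applies.
Lund and Vasquez are each a Privy Counsellor, so the next rule applies.
Among Lund and Vasquez, by terms served (higher first): Lund (3 terms) before Vasquez (2 terms).
Full order: Novak, Nguyen, Marchetti, Sorensen, Espinoza, Lund, Vasquez, Kowalski.

Novak, Nguyen, Marchetti, Sorensen, Espinoza, Lund, Vasquez, Kowalski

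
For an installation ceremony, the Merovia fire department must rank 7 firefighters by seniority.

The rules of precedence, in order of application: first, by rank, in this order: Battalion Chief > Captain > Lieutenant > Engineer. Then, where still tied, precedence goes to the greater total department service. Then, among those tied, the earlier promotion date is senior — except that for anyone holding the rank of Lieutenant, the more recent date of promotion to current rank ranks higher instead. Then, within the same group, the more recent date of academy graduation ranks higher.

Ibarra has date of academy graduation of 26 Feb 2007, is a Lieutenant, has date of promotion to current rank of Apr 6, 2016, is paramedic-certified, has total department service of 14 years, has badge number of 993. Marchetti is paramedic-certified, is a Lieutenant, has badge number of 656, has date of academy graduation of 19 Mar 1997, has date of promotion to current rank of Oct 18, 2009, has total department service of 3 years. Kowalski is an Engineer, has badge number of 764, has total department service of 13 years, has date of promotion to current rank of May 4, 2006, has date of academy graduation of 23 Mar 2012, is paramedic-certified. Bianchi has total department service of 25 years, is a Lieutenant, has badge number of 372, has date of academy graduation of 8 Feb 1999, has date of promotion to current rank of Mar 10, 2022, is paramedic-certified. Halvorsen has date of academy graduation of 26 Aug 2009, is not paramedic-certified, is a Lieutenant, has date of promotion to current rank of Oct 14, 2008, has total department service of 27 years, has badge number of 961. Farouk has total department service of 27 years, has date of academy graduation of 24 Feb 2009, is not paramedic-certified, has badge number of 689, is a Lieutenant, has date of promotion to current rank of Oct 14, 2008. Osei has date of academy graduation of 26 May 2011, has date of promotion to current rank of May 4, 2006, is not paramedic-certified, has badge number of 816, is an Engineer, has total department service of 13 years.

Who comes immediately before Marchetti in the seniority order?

Ibarra

By rank: Halvorsen, Farouk, Bianchi, Ibarra and Marchetti (Lieutenant); then Kowalski and Osei (Engineer).
Among Halvorsen, Farouk, Bianchi, Ibarra and Marchetti, by total department service (higher first): Halvorsen and Farouk (27 years) before Bianchi (25 years) before Ibarra (14 years) before Marchetti (3 years).
Halvorsen and Farouk both have date of promotion to current rank Oct 14, 2008, so the next rule applies.
Among Halvorsen and Farouk, by date of academy graduation (later first): Halvorsen (26 Aug 2009) before Farouk (24 Feb 2009).
Kowalski and Osei both have total department service 13 years, so the next rule applies.
Kowalski and Osei both have date of promotion to current rank May 4, 2006, so the next rule applies.
Among Kowalski and Osei, by date of academy graduation (later first): Kowalski (23 Mar 2012) before Osei (26 May 2011).
Order: Halvorsen, Farouk, Bianchi, Ibarra, Marchetti, Kowalski, Osei.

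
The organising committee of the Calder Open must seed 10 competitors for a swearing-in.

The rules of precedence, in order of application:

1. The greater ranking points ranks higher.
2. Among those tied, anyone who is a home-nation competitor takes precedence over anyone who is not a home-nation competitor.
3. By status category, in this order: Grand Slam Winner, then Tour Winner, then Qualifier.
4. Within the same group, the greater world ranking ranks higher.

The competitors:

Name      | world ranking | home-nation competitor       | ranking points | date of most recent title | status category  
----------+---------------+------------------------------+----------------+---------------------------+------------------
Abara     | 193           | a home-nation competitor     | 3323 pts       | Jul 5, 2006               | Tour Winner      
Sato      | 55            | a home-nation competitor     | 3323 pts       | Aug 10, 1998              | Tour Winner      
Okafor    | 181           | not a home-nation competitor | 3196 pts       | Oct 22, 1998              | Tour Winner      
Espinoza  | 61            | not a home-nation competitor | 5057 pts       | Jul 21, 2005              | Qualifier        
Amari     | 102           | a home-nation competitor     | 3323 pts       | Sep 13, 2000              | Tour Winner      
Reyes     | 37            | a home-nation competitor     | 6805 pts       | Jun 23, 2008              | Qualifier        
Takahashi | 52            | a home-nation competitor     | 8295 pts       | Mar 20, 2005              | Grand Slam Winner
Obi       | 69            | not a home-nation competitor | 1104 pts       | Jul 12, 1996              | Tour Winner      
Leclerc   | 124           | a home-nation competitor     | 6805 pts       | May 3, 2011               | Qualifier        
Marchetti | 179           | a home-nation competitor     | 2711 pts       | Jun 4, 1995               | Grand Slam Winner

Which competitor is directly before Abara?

Espinoza

By ranking points (higher first): Takahashi (8295 pts); then Leclerc and Reyes (both 6805 pts); then Espinoza (5057 pts); then Abara, Amari and Sato (each 3323 pts); then Okafor (3196 pts); then Marchetti (2711 pts); then Obi (1104 pts).
Leclerc and Reyes are each a home-nation competitor, so the next rule applies.
Leclerc and Reyes are each Qualifier, so the next rule applies.
Among Leclerc and Reyes, by world ranking (higher first): Leclerc (124) before Reyes (37).
Abara, Amari and Sato are each a home-nation competitor, so the next rule applies.
Abara, Amari and Sato are each Tour Winner, so the next rule applies.
Among Abara, Amari and Sato, by world ranking (higher first): Abara (193) before Amari (102) before Sato (55).
Order: Takahashi, Leclerc, Reyes, Espinoza, Abara, Amari, Sato, Okafor, Marchetti, Obi.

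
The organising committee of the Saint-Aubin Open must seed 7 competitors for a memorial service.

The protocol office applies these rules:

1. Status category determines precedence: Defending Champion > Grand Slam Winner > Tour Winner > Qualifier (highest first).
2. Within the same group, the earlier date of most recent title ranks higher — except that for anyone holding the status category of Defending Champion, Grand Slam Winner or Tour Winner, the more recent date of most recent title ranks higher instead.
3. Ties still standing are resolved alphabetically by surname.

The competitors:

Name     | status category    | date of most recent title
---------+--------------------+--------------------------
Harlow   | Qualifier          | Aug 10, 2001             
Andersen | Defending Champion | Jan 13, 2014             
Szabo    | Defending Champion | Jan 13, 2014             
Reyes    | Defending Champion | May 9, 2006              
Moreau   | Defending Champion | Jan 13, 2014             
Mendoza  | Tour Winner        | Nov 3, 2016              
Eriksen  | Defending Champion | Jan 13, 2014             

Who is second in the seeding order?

Eriksen

By status category: Andersen, Eriksen, Moreau, Szabo and Reyes (Defending Champion); then Mendoza (Tour Winner); then Harlow (Qualifier).
Among Andersen, Eriksen, Moreau, Szabo and Reyes, by date of most recent title (later first) (reversed rule for this group): Andersen, Eriksen, Moreau and Szabo (Jan 13, 2014) before Reyes (May 9, 2006).
Among Andersen, Eriksen, Moreau and Szabo, alphabetically by surname: Andersen before Eriksen before Moreau before Szabo.
Order: Andersen, Eriksen, Moreau, Szabo, Reyes, Mendoza, Harlow.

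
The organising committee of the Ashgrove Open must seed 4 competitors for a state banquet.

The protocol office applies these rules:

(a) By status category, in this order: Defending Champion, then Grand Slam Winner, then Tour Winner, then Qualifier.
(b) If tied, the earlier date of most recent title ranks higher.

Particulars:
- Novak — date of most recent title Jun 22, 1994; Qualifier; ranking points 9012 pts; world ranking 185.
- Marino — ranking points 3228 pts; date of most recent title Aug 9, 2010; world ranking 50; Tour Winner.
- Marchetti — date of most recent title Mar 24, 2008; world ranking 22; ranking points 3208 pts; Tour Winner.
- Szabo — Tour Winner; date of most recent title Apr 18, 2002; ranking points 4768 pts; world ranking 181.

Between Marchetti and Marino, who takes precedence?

Marchetti

By status category: Szabo, Marchetti and Marino (Tour Winner); then Novak (Qualifier).
Among Szabo, Marchetti and Marino, by date of most recent title (earlier first): Szabo (Apr 18, 2002) before Marchetti (Mar 24, 2008) before Marino (Aug 9, 2010).
So Marchetti takes precedence.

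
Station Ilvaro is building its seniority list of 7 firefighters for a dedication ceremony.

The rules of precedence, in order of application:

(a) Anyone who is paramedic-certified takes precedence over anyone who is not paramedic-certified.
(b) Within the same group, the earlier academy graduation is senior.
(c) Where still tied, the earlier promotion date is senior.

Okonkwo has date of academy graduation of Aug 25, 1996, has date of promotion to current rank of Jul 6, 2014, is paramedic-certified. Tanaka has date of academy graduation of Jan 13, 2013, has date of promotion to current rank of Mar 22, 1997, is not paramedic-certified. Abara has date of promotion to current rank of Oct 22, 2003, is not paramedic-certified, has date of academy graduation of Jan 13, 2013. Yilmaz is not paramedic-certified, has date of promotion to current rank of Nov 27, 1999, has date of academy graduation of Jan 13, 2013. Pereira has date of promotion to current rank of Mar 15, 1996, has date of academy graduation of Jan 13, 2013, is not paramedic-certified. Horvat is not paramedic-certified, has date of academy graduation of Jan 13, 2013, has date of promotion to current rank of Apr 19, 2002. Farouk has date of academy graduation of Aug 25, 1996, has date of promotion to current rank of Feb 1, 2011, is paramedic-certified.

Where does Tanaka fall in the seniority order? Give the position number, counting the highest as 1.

4

By the first rule: Farouk and Okonkwo (both paramedic-certified); then Pereira, Tanaka, Yilmaz, Horvat and Abara (each not paramedic-certified).
Farouk and Okonkwo both have date of academy graduation Aug 25, 1996, so the next rule applies.
Among Farouk and Okonkwo, by date of promotion to current rank (earlier first): Farouk (Feb 1, 2011) before Okonkwo (Jul 6, 2014).
Pereira, Tanaka, Yilmaz, Horvat and Abara all have date of academy graduation Jan 13, 2013, so the next rule applies.
Among Pereira, Tanaka, Yilmaz, Horvat and Abara, by date of promotion to current rank (earlier first): Pereira (Mar 15, 1996) before Tanaka (Mar 22, 1997) before Yilmaz (Nov 27, 1999) before Horvat (Apr 19, 2002) before Abara (Oct 22, 2003).
Order: Farouk, Okonkwo, Pereira, Tanaka, Yilmaz, Horvat, Abara. So position 4.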